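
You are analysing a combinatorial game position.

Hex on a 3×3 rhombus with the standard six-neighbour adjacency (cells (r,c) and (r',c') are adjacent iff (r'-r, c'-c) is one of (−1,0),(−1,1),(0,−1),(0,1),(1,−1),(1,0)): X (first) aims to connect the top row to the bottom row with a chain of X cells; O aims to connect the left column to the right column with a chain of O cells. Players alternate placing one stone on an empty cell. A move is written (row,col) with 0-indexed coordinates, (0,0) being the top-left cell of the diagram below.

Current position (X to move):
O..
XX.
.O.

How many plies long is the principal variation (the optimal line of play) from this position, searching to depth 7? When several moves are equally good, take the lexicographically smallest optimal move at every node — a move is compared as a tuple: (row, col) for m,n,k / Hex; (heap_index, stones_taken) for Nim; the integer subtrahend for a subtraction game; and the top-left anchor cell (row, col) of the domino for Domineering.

PV length from [O../XX./.O.]: 5 plies

p1 X@[O../XX./.O.]: (0,1)[OX./XX./.O.]-1 (0,2)[O.X/XX./.O.]-1 (1,2)[O../XXX/.O.]+1* (2,0)[O../XX./XO.]+1 (2,2)[O../XX./.OX]+1
p2 O@[O../XXX/.O.]: (0,1)[OO./XXX/.O.]-1* (0,2)[O.O/XXX/.O.]-1 (2,0)[O../XXX/OO.]-1 (2,2)[O../XXX/.OO]-1
p3 X@[OO./XXX/.O.]: (0,2)[OOX/XXX/.O.]+1* (2,0)[OO./XXX/XO.]-1 (2,2)[OO./XXX/.OX]-1
p4 O@[OOX/XXX/.O.]: (2,0)[OOX/XXX/OO.]-1* (2,2)[OOX/XXX/.OO]-1
p5 X@[OOX/XXX/OO.]: (2,2)[OOX/XXX/OOX]+1*
p6 O@[OOX/XXX/OOX] terminal -1; root [O../XX./.O.] d7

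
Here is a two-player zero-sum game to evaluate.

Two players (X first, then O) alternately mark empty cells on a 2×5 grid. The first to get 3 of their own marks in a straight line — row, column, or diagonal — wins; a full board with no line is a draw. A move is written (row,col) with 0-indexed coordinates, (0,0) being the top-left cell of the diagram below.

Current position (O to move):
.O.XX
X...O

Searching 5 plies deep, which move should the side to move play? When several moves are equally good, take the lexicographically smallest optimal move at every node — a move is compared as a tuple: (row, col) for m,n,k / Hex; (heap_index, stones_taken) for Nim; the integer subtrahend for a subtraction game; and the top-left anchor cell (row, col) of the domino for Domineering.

ply 1, O at .O.XX/X...O | (0,0)=-1→OO.XX/X...O; (0,2)=+0→.OOXX/X...O*; (1,1)=-1→.O.XX/XO..O; (1,2)=-1→.O.XX/X.O.O; (1,3)=-1→.O.XX/X..OO
ply 2, X at .OOXX/X...O | (0,0)=+0→XOOXX/X...O*; (1,1)=-1→.OOXX/XX..O; (1,2)=-1→.OOXX/X.X.O; (1,3)=-1→.OOXX/X..XO
ply 3, O at XOOXX/X...O | (1,1)=+0→XOOXX/XO..O*; (1,2)=+0→XOOXX/X.O.O; (1,3)=+0→XOOXX/X..OO
ply 4, X at XOOXX/XO..O | (1,2)=+0→XOOXX/XOX.O*; (1,3)=+0→XOOXX/XO.XO
ply 5, O at XOOXX/XOX.O | (1,3)=+0→XOOXX/XOXOO*
ply 6: XOOXX/XOXOO is terminal +0 (X); from .O.XX/X...O depth 5

O's best at [.O.XX/X...O]: (0,2)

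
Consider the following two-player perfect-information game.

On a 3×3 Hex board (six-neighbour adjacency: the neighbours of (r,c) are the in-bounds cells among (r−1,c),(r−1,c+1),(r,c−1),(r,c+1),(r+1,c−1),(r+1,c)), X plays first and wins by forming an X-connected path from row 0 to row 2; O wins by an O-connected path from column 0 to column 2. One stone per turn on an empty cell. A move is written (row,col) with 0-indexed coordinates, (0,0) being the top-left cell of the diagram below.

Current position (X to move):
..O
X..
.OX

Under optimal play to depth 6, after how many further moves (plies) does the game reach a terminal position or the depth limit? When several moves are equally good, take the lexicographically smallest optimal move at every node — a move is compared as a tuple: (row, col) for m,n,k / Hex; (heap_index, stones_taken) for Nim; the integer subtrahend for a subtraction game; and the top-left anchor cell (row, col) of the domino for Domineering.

PV length from [..O/X../.OX]: 5 plies

ply 1, X at ..O/X../.OX | (0,0)=-1→X.O/X../.OX; (0,1)=-1→.XO/X../.OX; (1,1)=+1→..O/XX./.OX*; (1,2)=+1→..O/X.X/.OX; (2,0)=+1→..O/X../XOX
ply 2, O at ..O/XX./.OX | (0,0)=-1→O.O/XX./.OX*; (0,1)=-1→.OO/XX./.OX; (1,2)=-1→..O/XXO/.OX; (2,0)=-1→..O/XX./OOX
ply 3, X at O.O/XX./.OX | (0,1)=+1→OXO/XX./.OX*; (1,2)=-1→O.O/XXX/.OX; (2,0)=-1→O.O/XX./XOX
ply 4, O at OXO/XX./.OX | (1,2)=-1→OXO/XXO/.OX*; (2,0)=-1→OXO/XX./OOX
ply 5, X at OXO/XXO/.OX | (2,0)=+1→OXO/XXO/XOX*
ply 6: OXO/XXO/XOX is terminal -1 (O); from ..O/X../.OX depth 6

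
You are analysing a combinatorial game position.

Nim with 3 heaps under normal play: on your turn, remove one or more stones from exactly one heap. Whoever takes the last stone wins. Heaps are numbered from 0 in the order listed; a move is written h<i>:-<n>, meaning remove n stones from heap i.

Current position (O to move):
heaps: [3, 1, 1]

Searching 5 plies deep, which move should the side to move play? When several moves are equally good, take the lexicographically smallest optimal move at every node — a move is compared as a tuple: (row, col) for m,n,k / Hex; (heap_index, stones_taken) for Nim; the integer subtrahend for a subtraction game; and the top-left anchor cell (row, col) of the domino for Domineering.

p1 O@[(3,1,1)]: h0:-1[(2,1,1)]-1 h0:-2[(1,1,1)]-1 h0:-3[(0,1,1)]+1* h1:-1[(3,0,1)]-1 h2:-1[(3,1,0)]-1
p2 X@[(0,1,1)]: h1:-1[(0,0,1)]-1* h2:-1[(0,1,0)]-1
p3 O@[(0,0,1)]: h2:-1[(0,0,0)]+1*
p4 X@[(0,0,0)] terminal -1; root [(3,1,1)] d5

O's best at [(3,1,1)]: h0:-3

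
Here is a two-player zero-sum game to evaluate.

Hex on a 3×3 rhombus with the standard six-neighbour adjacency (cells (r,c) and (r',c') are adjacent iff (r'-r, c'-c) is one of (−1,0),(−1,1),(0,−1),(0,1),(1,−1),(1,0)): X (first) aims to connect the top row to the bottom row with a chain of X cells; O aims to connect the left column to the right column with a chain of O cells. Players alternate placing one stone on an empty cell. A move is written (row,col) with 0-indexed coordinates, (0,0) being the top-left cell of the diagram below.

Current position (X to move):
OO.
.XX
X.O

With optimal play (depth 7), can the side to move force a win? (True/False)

X winning at [OO./.XX/X.O]: True

[OO./.XX/X.O] X move#1: (0,2):+1/OOX/.XX/X.O*, (1,0):-1/OO./XXX/X.O, (2,1):-1/OO./.XX/XXO
[OOX/.XX/X.O] end (terminal -1, O#2); searched OO./.XX/X.O to 7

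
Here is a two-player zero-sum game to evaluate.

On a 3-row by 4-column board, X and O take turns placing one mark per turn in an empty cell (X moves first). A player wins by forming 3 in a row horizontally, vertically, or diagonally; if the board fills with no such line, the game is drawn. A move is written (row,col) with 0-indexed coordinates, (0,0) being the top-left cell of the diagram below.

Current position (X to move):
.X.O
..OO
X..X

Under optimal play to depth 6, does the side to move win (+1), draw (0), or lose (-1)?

value(.X.O/..OO/X..X, X) = -1

ply 1, X at .X.O/..OO/X..X | (0,0)=-1→XX.O/..OO/X..X*; (0,2)=-1→.XXO/..OO/X..X; (1,0)=-1→.X.O/X.OO/X..X; (1,1)=-1→.X.O/.XOO/X..X; (2,1)=-1→.X.O/..OO/XX.X; (2,2)=-1→.X.O/..OO/X.XX
ply 2, O at XX.O/..OO/X..X | (0,2)=-1→XXOO/..OO/X..X; (1,0)=-1→XX.O/O.OO/X..X; (1,1)=+1→XX.O/.OOO/X..X*; (2,1)=+1→XX.O/..OO/XO.X; (2,2)=-1→XX.O/..OO/X.OX
ply 3: XX.O/.OOO/X..X is terminal -1 (X); from .X.O/..OO/X..X depth 6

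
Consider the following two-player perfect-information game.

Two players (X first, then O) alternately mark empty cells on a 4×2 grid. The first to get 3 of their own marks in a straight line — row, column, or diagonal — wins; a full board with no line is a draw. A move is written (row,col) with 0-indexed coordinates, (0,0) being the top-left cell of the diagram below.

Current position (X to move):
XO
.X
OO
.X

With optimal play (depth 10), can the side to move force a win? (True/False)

X winning at [XO/.X/OO/.X]: False

p1 X@[XO/.X/OO/.X]: (1,0)[XO/XX/OO/.X]+0* (3,0)[XO/.X/OO/XX]+0
p2 O@[XO/XX/OO/.X]: (3,0)[XO/XX/OO/OX]+0*
p3 X@[XO/XX/OO/OX] terminal +0; root [XO/.X/OO/.X] d10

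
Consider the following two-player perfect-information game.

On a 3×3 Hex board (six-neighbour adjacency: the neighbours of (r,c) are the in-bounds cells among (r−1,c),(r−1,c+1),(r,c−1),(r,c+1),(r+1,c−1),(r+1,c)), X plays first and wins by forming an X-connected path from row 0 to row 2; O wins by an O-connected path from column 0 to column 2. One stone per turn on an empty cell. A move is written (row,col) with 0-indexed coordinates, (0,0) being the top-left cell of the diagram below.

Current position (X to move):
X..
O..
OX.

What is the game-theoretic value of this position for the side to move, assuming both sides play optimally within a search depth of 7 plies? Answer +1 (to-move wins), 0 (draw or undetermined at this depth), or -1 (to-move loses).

value(X../O../OX., X) = +1

p1 X@[X../O../OX.]: (0,1)[XX./O../OX.]-1 (0,2)[X.X/O../OX.]+1* (1,1)[X../OX./OX.]+1 (1,2)[X../O.X/OX.]-1 (2,2)[X../O../OXX]-1
p2 O@[X.X/O../OX.]: (0,1)[XOX/O../OX.]-1* (1,1)[X.X/OO./OX.]-1 (1,2)[X.X/O.O/OX.]-1 (2,2)[X.X/O../OXO]-1
p3 X@[XOX/O../OX.]: (1,1)[XOX/OX./OX.]+1* (1,2)[XOX/O.X/OX.]+1 (2,2)[XOX/O../OXX]+1
p4 O@[XOX/OX./OX.] terminal -1; root [X../O../OX.] d7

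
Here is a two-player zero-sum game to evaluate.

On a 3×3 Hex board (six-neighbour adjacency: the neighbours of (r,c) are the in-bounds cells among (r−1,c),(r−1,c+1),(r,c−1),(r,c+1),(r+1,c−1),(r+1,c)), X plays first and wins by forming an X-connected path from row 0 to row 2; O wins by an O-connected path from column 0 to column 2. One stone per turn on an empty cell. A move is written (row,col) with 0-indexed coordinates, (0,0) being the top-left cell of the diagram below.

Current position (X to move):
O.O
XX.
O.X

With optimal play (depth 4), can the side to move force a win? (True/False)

X winning at [O.O/XX./O.X]: True

[O.O/XX./O.X] X move#1: (0,1):+1/OXO/XX./O.X*, (1,2):-1/O.O/XXX/O.X, (2,1):-1/O.O/XX./OXX
[OXO/XX./O.X] O move#2: (1,2):-1/OXO/XXO/O.X*, (2,1):-1/OXO/XX./OOX
[OXO/XXO/O.X] X move#3: (2,1):+1/OXO/XXO/OXX*
[OXO/XXO/OXX] end (terminal -1, O#4); searched O.O/XX./O.X to 4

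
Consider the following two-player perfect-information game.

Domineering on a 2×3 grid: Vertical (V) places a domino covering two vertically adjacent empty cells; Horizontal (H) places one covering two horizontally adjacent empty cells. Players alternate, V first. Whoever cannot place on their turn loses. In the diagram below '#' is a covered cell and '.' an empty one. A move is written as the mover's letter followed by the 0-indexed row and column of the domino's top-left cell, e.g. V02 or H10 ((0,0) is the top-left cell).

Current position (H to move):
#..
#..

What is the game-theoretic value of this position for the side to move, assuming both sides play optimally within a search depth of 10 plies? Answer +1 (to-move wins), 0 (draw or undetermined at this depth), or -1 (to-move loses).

value(#../#.., H) = +1

ply 1, H at #../#.. | H01=+1→###/#..*; H11=+1→#../###
ply 2: ###/#.. is terminal -1 (V); from #../#.. depth 10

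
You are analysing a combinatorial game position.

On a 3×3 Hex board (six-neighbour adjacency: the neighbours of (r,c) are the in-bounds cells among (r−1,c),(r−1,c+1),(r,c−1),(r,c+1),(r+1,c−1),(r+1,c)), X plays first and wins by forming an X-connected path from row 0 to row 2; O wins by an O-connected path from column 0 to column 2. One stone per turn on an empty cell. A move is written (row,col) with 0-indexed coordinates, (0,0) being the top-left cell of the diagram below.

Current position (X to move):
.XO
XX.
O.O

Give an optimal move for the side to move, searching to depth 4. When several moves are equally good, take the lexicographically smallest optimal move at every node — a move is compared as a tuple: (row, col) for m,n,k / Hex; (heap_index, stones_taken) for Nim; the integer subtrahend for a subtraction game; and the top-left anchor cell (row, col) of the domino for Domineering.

X's best at [.XO/XX./O.O]: (2,1)

[.XO/XX./O.O] X move#1: (0,0):-1/XXO/XX./O.O, (1,2):-1/.XO/XXX/O.O, (2,1):+1/.XO/XX./OXO*
[.XO/XX./OXO] end (terminal -1, O#2); searched .XO/XX./O.O to 4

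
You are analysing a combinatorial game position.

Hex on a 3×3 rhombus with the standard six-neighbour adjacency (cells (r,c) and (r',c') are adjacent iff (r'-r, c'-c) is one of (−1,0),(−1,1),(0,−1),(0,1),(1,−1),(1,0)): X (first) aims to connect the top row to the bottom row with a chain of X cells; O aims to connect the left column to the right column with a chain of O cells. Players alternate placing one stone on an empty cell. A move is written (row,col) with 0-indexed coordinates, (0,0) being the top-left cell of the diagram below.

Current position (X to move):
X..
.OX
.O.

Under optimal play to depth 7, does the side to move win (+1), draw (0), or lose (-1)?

value(X../.OX/.O., X) = -1

p1 X@[X../.OX/.O.]: (0,1)[XX./.OX/.O.]-1* (0,2)[X.X/.OX/.O.]-1 (1,0)[X../XOX/.O.]-1 (2,0)[X../.OX/XO.]-1 (2,2)[X../.OX/.OX]-1
p2 O@[XX./.OX/.O.]: (0,2)[XXO/.OX/.O.]+1* (1,0)[XX./OOX/.O.]+1 (2,0)[XX./.OX/OO.]+1 (2,2)[XX./.OX/.OO]+1
p3 X@[XXO/.OX/.O.]: (1,0)[XXO/XOX/.O.]-1* (2,0)[XXO/.OX/XO.]-1 (2,2)[XXO/.OX/.OX]-1
p4 O@[XXO/XOX/.O.]: (2,0)[XXO/XOX/OO.]+1* (2,2)[XXO/XOX/.OO]-1
p5 X@[XXO/XOX/OO.] terminal -1; root [X../.OX/.O.] d7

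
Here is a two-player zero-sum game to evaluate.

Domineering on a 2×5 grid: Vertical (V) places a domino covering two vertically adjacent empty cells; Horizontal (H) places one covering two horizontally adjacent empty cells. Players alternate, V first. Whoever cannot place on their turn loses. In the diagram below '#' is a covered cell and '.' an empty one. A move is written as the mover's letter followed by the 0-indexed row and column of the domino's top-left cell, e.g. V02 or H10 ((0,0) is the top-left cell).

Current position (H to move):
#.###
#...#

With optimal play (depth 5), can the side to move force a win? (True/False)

[#.###/#...#] H move#1: H11:+1/#.###/###.#*, H12:-1/#.###/#.###
[#.###/###.#] end (terminal -1, V#2); searched #.###/#...# to 5

H winning at [#.###/#...#]: True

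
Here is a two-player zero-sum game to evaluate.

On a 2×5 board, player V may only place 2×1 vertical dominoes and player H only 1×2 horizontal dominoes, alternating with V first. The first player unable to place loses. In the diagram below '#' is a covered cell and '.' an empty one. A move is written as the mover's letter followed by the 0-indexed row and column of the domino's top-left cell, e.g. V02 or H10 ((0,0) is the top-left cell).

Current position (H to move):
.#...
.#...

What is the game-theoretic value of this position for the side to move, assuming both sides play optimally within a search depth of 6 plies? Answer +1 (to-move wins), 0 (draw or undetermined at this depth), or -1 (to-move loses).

ply 1, H at .#.../.#... | H02=-1→.###./.#...*; H03=-1→.#.##/.#...; H12=-1→.#.../.###.; H13=-1→.#.../.#.##
ply 2, V at .###./.#... | V00=-1→####./##...; V04=+1→.####/.#..#*
ply 3, H at .####/.#..# | H12=-1→.####/.####*
ply 4, V at .####/.#### | V00=+1→#####/#####*
ply 5: #####/##### is terminal -1 (H); from .#.../.#... depth 6

value(.#.../.#..., H) = -1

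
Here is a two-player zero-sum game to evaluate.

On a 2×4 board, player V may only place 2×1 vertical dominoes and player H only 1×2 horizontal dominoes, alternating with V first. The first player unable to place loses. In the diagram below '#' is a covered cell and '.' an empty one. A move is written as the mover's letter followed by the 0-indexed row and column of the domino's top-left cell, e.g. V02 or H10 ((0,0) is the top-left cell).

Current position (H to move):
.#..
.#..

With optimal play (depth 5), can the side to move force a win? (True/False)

ply 1, H at .#../.#.. | H02=+1→.###/.#..*; H12=+1→.#../.###
ply 2, V at .###/.#.. | V00=-1→####/##..*
ply 3, H at ####/##.. | H12=+1→####/####*
ply 4: ####/#### is terminal -1 (V); from .#../.#.. depth 5

H winning at [.#../.#..]: True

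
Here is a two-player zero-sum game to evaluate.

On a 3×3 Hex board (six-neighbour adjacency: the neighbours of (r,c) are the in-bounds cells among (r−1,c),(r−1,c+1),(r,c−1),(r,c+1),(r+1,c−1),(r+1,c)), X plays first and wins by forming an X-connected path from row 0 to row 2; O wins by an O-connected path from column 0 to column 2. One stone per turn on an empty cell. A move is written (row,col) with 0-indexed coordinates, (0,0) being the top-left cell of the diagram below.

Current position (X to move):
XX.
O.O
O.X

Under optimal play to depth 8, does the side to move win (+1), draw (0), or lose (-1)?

value(XX./O.O/O.X, X) = -1

p1 X@[XX./O.O/O.X]: (0,2)[XXX/O.O/O.X]-1* (1,1)[XX./OXO/O.X]-1 (2,1)[XX./O.O/OXX]-1
p2 O@[XXX/O.O/O.X]: (1,1)[XXX/OOO/O.X]+1* (2,1)[XXX/O.O/OOX]+1
p3 X@[XXX/OOO/O.X] terminal -1; root [XX./O.O/O.X] d8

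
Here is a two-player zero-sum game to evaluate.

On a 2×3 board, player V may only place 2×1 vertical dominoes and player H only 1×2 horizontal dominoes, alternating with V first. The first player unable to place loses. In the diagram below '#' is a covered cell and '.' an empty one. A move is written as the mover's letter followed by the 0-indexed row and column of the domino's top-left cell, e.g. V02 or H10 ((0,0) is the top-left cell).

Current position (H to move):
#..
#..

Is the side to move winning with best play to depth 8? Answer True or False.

H winning at [#../#..]: True

[#../#..] H move#1: H01:+1/###/#..*, H11:+1/#../###
[###/#..] end (terminal -1, V#2); searched #../#.. to 8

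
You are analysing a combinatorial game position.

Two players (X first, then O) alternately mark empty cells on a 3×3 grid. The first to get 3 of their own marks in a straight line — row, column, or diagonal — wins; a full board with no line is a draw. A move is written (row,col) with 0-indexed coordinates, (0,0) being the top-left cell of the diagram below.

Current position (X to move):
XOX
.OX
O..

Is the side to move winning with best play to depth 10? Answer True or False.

X winning at [XOX/.OX/O..]: True

ply 1, X at XOX/.OX/O.. | (1,0)=-1→XOX/XOX/O..; (2,1)=+0→XOX/.OX/OX.; (2,2)=+1→XOX/.OX/O.X*
ply 2: XOX/.OX/O.X is terminal -1 (O); from XOX/.OX/O.. depth 10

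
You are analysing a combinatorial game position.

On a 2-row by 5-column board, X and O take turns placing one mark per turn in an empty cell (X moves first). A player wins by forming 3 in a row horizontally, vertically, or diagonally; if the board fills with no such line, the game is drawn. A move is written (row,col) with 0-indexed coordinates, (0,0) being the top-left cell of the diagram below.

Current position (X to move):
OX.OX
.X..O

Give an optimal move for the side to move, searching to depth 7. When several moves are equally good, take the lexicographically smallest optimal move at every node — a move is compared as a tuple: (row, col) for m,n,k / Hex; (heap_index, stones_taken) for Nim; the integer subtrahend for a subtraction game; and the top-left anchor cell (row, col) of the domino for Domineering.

X's best at [OX.OX/.X..O]: (1,2)

p1 X@[OX.OX/.X..O]: (0,2)[OXXOX/.X..O]+0 (1,0)[OX.OX/XX..O]+0 (1,2)[OX.OX/.XX.O]+1* (1,3)[OX.OX/.X.XO]+0
p2 O@[OX.OX/.XX.O]: (0,2)[OXOOX/.XX.O]-1* (1,0)[OX.OX/OXX.O]-1 (1,3)[OX.OX/.XXOO]-1
p3 X@[OXOOX/.XX.O]: (1,0)[OXOOX/XXX.O]+1* (1,3)[OXOOX/.XXXO]+1
p4 O@[OXOOX/XXX.O] terminal -1; root [OX.OX/.X..O] d7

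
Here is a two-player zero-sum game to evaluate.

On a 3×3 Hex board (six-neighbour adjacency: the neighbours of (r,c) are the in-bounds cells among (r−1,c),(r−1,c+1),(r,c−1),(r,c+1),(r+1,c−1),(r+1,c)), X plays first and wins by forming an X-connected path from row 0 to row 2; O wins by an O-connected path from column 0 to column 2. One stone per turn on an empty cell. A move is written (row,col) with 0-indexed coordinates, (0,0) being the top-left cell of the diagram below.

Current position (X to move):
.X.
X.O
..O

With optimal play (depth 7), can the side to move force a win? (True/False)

X winning at [.X./X.O/..O]: True

p1 X@[.X./X.O/..O]: (0,0)[XX./X.O/..O]-1 (0,2)[.XX/X.O/..O]-1 (1,1)[.X./XXO/..O]+1* (2,0)[.X./X.O/X.O]+1 (2,1)[.X./X.O/.XO]+1
p2 O@[.X./XXO/..O]: (0,0)[OX./XXO/..O]-1* (0,2)[.XO/XXO/..O]-1 (2,0)[.X./XXO/O.O]-1 (2,1)[.X./XXO/.OO]-1
p3 X@[OX./XXO/..O]: (0,2)[OXX/XXO/..O]+1* (2,0)[OX./XXO/X.O]+1 (2,1)[OX./XXO/.XO]+1
p4 O@[OXX/XXO/..O]: (2,0)[OXX/XXO/O.O]-1* (2,1)[OXX/XXO/.OO]-1
p5 X@[OXX/XXO/O.O]: (2,1)[OXX/XXO/OXO]+1*
p6 O@[OXX/XXO/OXO] terminal -1; root [.X./X.O/..O] d7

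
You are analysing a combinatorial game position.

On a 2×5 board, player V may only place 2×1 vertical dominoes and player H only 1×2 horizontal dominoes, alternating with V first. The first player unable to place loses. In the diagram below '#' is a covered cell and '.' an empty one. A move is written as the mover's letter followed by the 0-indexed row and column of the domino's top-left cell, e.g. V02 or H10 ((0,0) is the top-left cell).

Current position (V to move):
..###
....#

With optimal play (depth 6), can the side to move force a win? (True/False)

V winning at [..###/....#]: True

ply 1, V at ..###/....# | V00=-1→#.###/#...#; V01=+1→.####/.#..#*
ply 2, H at .####/.#..# | H12=-1→.####/.####*
ply 3, V at .####/.#### | V00=+1→#####/#####*
ply 4: #####/##### is terminal -1 (H); from ..###/....# depth 6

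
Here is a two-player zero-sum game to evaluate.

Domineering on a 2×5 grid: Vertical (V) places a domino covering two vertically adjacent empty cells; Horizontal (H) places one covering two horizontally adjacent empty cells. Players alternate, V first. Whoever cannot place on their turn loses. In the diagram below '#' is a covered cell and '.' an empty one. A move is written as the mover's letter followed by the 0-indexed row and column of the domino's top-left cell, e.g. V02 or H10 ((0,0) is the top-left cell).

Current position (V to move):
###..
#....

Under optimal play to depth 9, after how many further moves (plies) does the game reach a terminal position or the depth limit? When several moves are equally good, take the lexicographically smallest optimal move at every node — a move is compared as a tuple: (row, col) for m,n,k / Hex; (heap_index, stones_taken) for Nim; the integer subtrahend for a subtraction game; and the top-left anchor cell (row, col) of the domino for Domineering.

[###../#....] V move#1: V03:+1/####./#..#.*, V04:-1/###.#/#...#
[####./#..#.] H move#2: H11:-1/####./####.*
[####./####.] V move#3: V04:+1/#####/#####*
[#####/#####] end (terminal -1, H#4); searched ###../#.... to 9

PV length from [###../#....]: 3 plies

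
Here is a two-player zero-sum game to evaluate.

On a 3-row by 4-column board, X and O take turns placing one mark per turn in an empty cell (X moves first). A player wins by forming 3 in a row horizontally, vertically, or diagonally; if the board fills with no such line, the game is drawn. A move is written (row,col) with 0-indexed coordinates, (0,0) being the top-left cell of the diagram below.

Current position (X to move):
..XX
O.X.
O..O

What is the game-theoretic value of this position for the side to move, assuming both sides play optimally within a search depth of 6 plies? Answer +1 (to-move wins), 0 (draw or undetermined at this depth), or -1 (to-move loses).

ply 1, X at ..XX/O.X./O..O | (0,0)=+1→X.XX/O.X./O..O*; (0,1)=+1→.XXX/O.X./O..O; (1,1)=-1→..XX/OXX./O..O; (1,3)=-1→..XX/O.XX/O..O; (2,1)=+1→..XX/O.X./OX.O; (2,2)=+1→..XX/O.X./O.XO
ply 2, O at X.XX/O.X./O..O | (0,1)=-1→XOXX/O.X./O..O*; (1,1)=-1→X.XX/OOX./O..O; (1,3)=-1→X.XX/O.XO/O..O; (2,1)=-1→X.XX/O.X./OO.O; (2,2)=-1→X.XX/O.X./O.OO
ply 3, X at XOXX/O.X./O..O | (1,1)=+1→XOXX/OXX./O..O*; (1,3)=+1→XOXX/O.XX/O..O; (2,1)=+1→XOXX/O.X./OX.O; (2,2)=+1→XOXX/O.X./O.XO
ply 4, O at XOXX/OXX./O..O | (1,3)=-1→XOXX/OXXO/O..O*; (2,1)=-1→XOXX/OXX./OO.O; (2,2)=-1→XOXX/OXX./O.OO
ply 5, X at XOXX/OXXO/O..O | (2,1)=+1→XOXX/OXXO/OX.O*; (2,2)=+1→XOXX/OXXO/O.XO
ply 6: XOXX/OXXO/OX.O is terminal -1 (O); from ..XX/O.X./O..O depth 6

value(..XX/O.X./O..O, X) = +1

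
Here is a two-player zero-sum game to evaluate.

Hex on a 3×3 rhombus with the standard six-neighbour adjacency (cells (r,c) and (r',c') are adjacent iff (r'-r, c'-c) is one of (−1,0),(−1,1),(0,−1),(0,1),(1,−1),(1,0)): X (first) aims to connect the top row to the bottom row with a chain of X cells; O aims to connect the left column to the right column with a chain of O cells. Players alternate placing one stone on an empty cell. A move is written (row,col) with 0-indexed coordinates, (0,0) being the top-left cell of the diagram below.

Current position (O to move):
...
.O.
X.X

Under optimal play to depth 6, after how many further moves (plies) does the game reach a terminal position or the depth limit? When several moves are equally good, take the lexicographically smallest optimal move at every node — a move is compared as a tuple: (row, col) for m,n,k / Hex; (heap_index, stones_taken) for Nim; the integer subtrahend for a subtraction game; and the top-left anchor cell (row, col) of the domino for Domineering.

[.../.O./X.X] O move#1: (0,0):+1/O../.O./X.X*, (0,1):+1/.O./.O./X.X, (0,2):-1/..O/.O./X.X, (1,0):+1/.../OO./X.X, (1,2):-1/.../.OO/X.X, (2,1):-1/.../.O./XOX
[O../.O./X.X] X move#2: (0,1):-1/OX./.O./X.X*, (0,2):-1/O.X/.O./X.X, (1,0):-1/O../XO./X.X, (1,2):-1/O../.OX/X.X, (2,1):-1/O../.O./XXX
[OX./.O./X.X] O move#3: (0,2):-1/OXO/.O./X.X, (1,0):+1/OX./OO./X.X*, (1,2):-1/OX./.OO/X.X, (2,1):-1/OX./.O./XOX
[OX./OO./X.X] X move#4: (0,2):-1/OXX/OO./X.X*, (1,2):-1/OX./OOX/X.X, (2,1):-1/OX./OO./XXX
[OXX/OO./X.X] O move#5: (1,2):+1/OXX/OOO/X.X*, (2,1):-1/OXX/OO./XOX
[OXX/OOO/X.X] end (terminal -1, X#6); searched .../.O./X.X to 6

PV length from [.../.O./X.X]: 5 plies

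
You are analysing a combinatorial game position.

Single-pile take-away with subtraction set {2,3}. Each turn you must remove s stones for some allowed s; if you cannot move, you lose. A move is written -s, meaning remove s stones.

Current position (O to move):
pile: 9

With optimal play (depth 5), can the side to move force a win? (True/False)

O winning at [9]: True

p1 O@[9]: -2[7]-1 -3[6]+1*
p2 X@[6]: -2[4]-1* -3[3]-1
p3 O@[4]: -2[2]-1 -3[1]+1*
p4 X@[1] terminal -1; root [9] d5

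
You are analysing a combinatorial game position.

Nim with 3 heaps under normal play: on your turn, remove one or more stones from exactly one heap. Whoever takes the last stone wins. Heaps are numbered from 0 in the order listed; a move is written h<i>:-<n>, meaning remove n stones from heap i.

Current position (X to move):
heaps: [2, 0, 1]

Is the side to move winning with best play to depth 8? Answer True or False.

X winning at [(2,0,1)]: True

[(2,0,1)] X move#1: h0:-1:+1/(1,0,1)*, h0:-2:-1/(0,0,1), h2:-1:-1/(2,0,0)
[(1,0,1)] O move#2: h0:-1:-1/(0,0,1)*, h2:-1:-1/(1,0,0)
[(0,0,1)] X move#3: h2:-1:+1/(0,0,0)*
[(0,0,0)] end (terminal -1, O#4); searched (2,0,1) to 8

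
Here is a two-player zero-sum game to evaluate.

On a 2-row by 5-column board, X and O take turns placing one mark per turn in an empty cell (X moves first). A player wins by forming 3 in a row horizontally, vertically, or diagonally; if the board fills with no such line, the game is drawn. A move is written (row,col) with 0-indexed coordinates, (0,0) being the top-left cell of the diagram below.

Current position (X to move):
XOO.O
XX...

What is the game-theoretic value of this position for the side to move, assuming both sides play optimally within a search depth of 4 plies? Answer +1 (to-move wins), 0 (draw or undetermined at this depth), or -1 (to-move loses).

value(XOO.O/XX..., X) = +1

p1 X@[XOO.O/XX...]: (0,3)[XOOXO/XX...]+0 (1,2)[XOO.O/XXX..]+1* (1,3)[XOO.O/XX.X.]-1 (1,4)[XOO.O/XX..X]-1
p2 O@[XOO.O/XXX..] terminal -1; root [XOO.O/XX...] d4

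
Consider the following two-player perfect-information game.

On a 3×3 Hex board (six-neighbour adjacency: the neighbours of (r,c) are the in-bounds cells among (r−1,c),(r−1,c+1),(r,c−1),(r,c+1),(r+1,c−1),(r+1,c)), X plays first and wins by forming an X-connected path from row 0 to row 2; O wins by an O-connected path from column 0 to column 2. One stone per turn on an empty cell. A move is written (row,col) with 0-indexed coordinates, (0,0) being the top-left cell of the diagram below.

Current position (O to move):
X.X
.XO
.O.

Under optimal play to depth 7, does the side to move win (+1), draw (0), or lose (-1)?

value(X.X/.XO/.O., O) = +1

ply 1, O at X.X/.XO/.O. | (0,1)=-1→XOX/.XO/.O.; (1,0)=-1→X.X/OXO/.O.; (2,0)=+1→X.X/.XO/OO.*; (2,2)=-1→X.X/.XO/.OO
ply 2: X.X/.XO/OO. is terminal -1 (X); from X.X/.XO/.O. depth 7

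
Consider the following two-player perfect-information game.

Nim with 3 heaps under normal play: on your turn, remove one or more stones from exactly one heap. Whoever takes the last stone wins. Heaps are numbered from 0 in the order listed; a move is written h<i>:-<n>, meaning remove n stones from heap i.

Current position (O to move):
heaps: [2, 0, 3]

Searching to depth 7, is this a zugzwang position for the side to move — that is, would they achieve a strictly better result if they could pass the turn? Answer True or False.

zugzwang((2,0,3), O) = False

ply 1, O at (2,0,3) | h0:-1=-1→(1,0,3); h0:-2=-1→(0,0,3); h2:-1=+1→(2,0,2)*; h2:-2=-1→(2,0,1); h2:-3=-1→(2,0,0)
ply 2, X at (2,0,2) | h0:-1=-1→(1,0,2)*; h0:-2=-1→(0,0,2); h2:-1=-1→(2,0,1); h2:-2=-1→(2,0,0)
ply 3, O at (1,0,2) | h0:-1=-1→(0,0,2); h2:-1=+1→(1,0,1)*; h2:-2=-1→(1,0,0)
ply 4, X at (1,0,1) | h0:-1=-1→(0,0,1)*; h2:-1=-1→(1,0,0)
ply 5, O at (0,0,1) | h2:-1=+1→(0,0,0)*
ply 6: (0,0,0) is terminal -1 (X); from (2,0,3) depth 7
pass branch (X moves first from the same position):
  | ply 1, X at (2,0,3) | h0:-1=-1→(1,0,3); h0:-2=-1→(0,0,3); h2:-1=+1→(2,0,2)*; h2:-2=-1→(2,0,1); h2:-3=-1→(2,0,0)
  | ply 2, O at (2,0,2) | h0:-1=-1→(1,0,2)*; h0:-2=-1→(0,0,2); h2:-1=-1→(2,0,1); h2:-2=-1→(2,0,0)
  | ply 3, X at (1,0,2) | h0:-1=-1→(0,0,2); h2:-1=+1→(1,0,1)*; h2:-2=-1→(1,0,0)
  | ply 4, O at (1,0,1) | h0:-1=-1→(0,0,1)*; h2:-1=-1→(1,0,0)
  | ply 5, X at (0,0,1) | h2:-1=+1→(0,0,0)*
  | ply 6: (0,0,0) is terminal -1 (O); from (2,0,3) depth 7
O moving scores +1; O passing scores -1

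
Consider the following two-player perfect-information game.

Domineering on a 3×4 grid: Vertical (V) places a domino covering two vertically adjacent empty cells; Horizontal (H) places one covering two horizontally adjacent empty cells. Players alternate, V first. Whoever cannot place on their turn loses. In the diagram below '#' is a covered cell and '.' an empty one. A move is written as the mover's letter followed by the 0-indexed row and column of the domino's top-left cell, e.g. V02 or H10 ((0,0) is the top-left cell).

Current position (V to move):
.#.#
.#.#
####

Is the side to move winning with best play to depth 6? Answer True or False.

[.#.#/.#.#/####] V move#1: V00:+1/##.#/##.#/####*, V02:+1/.###/.###/####
[##.#/##.#/####] end (terminal -1, H#2); searched .#.#/.#.#/#### to 6

V winning at [.#.#/.#.#/####]: True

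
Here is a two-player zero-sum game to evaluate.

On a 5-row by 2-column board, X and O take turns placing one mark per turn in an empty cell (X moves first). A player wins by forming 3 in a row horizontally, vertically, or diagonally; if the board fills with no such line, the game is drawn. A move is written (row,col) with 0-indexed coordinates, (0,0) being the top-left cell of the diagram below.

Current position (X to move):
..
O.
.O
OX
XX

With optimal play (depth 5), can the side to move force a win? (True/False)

X winning at [../O./.O/OX/XX]: False

p1 X@[../O./.O/OX/XX]: (0,0)[X./O./.O/OX/XX]-1 (0,1)[.X/O./.O/OX/XX]-1 (1,1)[../OX/.O/OX/XX]-1 (2,0)[../O./XO/OX/XX]+0*
p2 O@[../O./XO/OX/XX]: (0,0)[O./O./XO/OX/XX]+0* (0,1)[.O/O./XO/OX/XX]+0 (1,1)[../OO/XO/OX/XX]+0
p3 X@[O./O./XO/OX/XX]: (0,1)[OX/O./XO/OX/XX]+0* (1,1)[O./OX/XO/OX/XX]+0
p4 O@[OX/O./XO/OX/XX]: (1,1)[OX/OO/XO/OX/XX]+0*
p5 X@[OX/OO/XO/OX/XX] terminal +0; root [../O./.O/OX/XX] d5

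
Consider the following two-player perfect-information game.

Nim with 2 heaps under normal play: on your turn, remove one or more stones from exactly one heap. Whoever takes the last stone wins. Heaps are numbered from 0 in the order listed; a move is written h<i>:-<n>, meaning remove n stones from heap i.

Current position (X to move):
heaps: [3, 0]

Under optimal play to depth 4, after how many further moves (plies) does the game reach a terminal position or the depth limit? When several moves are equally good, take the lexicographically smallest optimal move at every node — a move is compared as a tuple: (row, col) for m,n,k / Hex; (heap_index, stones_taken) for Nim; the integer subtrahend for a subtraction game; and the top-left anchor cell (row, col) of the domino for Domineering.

ply 1, X at (3,0) | h0:-1=-1→(2,0); h0:-2=-1→(1,0); h0:-3=+1→(0,0)*
ply 2: (0,0) is terminal -1 (O); from (3,0) depth 4

PV length from [(3,0)]: 1 ply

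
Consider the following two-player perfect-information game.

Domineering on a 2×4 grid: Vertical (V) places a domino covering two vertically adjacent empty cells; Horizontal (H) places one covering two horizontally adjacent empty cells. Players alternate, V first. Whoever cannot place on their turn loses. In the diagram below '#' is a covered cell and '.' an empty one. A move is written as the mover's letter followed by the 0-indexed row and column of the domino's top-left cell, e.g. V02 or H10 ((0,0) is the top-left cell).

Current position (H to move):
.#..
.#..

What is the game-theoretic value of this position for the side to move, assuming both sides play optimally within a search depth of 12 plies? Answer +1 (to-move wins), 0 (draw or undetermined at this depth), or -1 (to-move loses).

[.#../.#..] H move#1: H02:+1/.###/.#..*, H12:+1/.#../.###
[.###/.#..] V move#2: V00:-1/####/##..*
[####/##..] H move#3: H12:+1/####/####*
[####/####] end (terminal -1, V#4); searched .#../.#.. to 12

value(.#../.#.., H) = +1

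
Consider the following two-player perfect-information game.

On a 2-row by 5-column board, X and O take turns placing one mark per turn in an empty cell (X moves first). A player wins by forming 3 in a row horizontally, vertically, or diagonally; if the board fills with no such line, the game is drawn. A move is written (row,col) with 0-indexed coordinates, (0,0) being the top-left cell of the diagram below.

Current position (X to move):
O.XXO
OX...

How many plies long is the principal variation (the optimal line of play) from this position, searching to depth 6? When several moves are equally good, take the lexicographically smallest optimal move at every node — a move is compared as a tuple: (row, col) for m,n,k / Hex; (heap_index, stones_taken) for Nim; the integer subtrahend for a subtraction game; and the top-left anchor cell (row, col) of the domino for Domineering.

[O.XXO/OX...] X move#1: (0,1):+1/OXXXO/OX...*, (1,2):+1/O.XXO/OXX.., (1,3):+1/O.XXO/OX.X., (1,4):+0/O.XXO/OX..X
[OXXXO/OX...] end (terminal -1, O#2); searched O.XXO/OX... to 6

PV length from [O.XXO/OX...]: 1 ply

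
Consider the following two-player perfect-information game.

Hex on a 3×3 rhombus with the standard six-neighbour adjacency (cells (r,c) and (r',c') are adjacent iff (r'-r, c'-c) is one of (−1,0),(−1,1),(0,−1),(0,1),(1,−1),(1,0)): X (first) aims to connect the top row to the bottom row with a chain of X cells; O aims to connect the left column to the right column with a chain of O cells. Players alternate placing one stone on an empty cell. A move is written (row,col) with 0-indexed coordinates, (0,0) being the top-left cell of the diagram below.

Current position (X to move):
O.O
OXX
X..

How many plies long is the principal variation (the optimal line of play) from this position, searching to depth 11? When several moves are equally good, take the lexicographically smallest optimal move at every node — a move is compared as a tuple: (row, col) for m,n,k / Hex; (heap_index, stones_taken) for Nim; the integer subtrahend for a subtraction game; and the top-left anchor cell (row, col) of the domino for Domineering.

p1 X@[O.O/OXX/X..]: (0,1)[OXO/OXX/X..]+1* (2,1)[O.O/OXX/XX.]-1 (2,2)[O.O/OXX/X.X]-1
p2 O@[OXO/OXX/X..] terminal -1; root [O.O/OXX/X..] d11

PV length from [O.O/OXX/X..]: 1 ply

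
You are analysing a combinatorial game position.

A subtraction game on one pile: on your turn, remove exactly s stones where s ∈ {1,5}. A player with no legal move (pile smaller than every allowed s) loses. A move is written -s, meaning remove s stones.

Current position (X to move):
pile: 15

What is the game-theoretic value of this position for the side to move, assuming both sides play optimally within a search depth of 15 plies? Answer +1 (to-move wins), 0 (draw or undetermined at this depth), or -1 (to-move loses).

p1 X@[15]: -1[14]+1* -5[10]+1
p2 O@[14]: -1[13]-1* -5[9]-1
p3 X@[13]: -1[12]+1* -5[8]+1
p4 O@[12]: -1[11]-1* -5[7]-1
p5 X@[11]: -1[10]+1* -5[6]+1
p6 O@[10]: -1[9]-1* -5[5]-1
p7 X@[9]: -1[8]+1* -5[4]+1
p8 O@[8]: -1[7]-1* -5[3]-1
p9 X@[7]: -1[6]+1* -5[2]+1
p10 O@[6]: -1[5]-1* -5[1]-1
p11 X@[5]: -1[4]+1* -5[0]+1
p12 O@[4]: -1[3]-1*
p13 X@[3]: -1[2]+1*
p14 O@[2]: -1[1]-1*
p15 X@[1]: -1[0]+1*
p16 O@[0] terminal -1; root [15] d15

value(15, X) = +1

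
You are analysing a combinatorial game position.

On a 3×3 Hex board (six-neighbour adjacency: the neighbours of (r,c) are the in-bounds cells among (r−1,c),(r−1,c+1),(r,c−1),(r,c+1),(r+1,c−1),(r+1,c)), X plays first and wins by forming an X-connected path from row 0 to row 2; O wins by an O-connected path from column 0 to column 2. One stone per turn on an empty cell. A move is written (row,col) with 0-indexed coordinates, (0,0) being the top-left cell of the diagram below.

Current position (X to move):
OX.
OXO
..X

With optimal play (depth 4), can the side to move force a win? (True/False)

X winning at [OX./OXO/..X]: True

[OX./OXO/..X] X move#1: (0,2):+1/OXX/OXO/..X*, (2,0):+1/OX./OXO/X.X, (2,1):+1/OX./OXO/.XX
[OXX/OXO/..X] O move#2: (2,0):-1/OXX/OXO/O.X*, (2,1):-1/OXX/OXO/.OX
[OXX/OXO/O.X] X move#3: (2,1):+1/OXX/OXO/OXX*
[OXX/OXO/OXX] end (terminal -1, O#4); searched OX./OXO/..X to 4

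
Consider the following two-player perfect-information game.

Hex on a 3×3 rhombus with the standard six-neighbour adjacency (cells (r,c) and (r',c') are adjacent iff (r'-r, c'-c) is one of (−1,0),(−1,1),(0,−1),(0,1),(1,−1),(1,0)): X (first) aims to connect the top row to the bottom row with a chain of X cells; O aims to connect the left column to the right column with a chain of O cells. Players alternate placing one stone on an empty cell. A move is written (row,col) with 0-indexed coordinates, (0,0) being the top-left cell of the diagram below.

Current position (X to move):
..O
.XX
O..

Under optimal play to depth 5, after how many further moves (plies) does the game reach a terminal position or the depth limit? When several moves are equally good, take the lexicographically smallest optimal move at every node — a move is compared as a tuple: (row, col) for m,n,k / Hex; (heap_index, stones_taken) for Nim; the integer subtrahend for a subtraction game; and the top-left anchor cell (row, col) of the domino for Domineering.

PV length from [..O/.XX/O..]: 5 plies

[..O/.XX/O..] X move#1: (0,0):+1/X.O/.XX/O..*, (0,1):+1/.XO/.XX/O.., (1,0):+1/..O/XXX/O.., (2,1):-1/..O/.XX/OX., (2,2):-1/..O/.XX/O.X
[X.O/.XX/O..] O move#2: (0,1):-1/XOO/.XX/O..*, (1,0):-1/X.O/OXX/O.., (2,1):-1/X.O/.XX/OO., (2,2):-1/X.O/.XX/O.O
[XOO/.XX/O..] X move#3: (1,0):+1/XOO/XXX/O..*, (2,1):-1/XOO/.XX/OX., (2,2):-1/XOO/.XX/O.X
[XOO/XXX/O..] O move#4: (2,1):-1/XOO/XXX/OO.*, (2,2):-1/XOO/XXX/O.O
[XOO/XXX/OO.] X move#5: (2,2):+1/XOO/XXX/OOX*
[XOO/XXX/OOX] end (terminal -1, O#6); searched ..O/.XX/O.. to 5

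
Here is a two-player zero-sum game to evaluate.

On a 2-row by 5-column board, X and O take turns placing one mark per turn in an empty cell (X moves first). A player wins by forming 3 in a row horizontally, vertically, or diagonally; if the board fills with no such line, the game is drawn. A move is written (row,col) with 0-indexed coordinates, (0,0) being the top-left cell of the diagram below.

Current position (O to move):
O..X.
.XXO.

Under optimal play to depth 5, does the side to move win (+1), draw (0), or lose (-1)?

value(O..X./.XXO., O) = -1

p1 O@[O..X./.XXO.]: (0,1)[OO.X./.XXO.]-1* (0,2)[O.OX./.XXO.]-1 (0,4)[O..XO/.XXO.]-1 (1,0)[O..X./OXXO.]-1 (1,4)[O..X./.XXOO]-1
p2 X@[OO.X./.XXO.]: (0,2)[OOXX./.XXO.]+1* (0,4)[OO.XX/.XXO.]-1 (1,0)[OO.X./XXXO.]+1 (1,4)[OO.X./.XXOX]-1
p3 O@[OOXX./.XXO.]: (0,4)[OOXXO/.XXO.]-1* (1,0)[OOXX./OXXO.]-1 (1,4)[OOXX./.XXOO]-1
p4 X@[OOXXO/.XXO.]: (1,0)[OOXXO/XXXO.]+1* (1,4)[OOXXO/.XXOX]+0
p5 O@[OOXXO/XXXO.] terminal -1; root [O..X./.XXO.] d5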